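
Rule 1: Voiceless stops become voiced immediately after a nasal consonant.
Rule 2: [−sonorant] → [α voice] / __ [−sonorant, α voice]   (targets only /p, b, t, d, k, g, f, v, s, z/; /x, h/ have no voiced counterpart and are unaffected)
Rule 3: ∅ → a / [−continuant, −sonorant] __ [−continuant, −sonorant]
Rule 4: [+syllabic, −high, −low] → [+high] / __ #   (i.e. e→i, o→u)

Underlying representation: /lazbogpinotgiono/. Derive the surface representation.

lazbokapinodagionu

Rule 1 (post-nasal voicing): no segment meets the environment; /lazbogpinotgiono/ is unchanged.
Rule 2 (regressive voicing assimilation): /g/ precedes the voiceless obstruent /p/, so it devoices to [k] by assimilation. /t/ precedes the voiced obstruent /g/, so it voices to [d] by assimilation. /lazbogpinotgiono/ → lazbokpinodgiono.
Rule 3 (stop-cluster a-epenthesis): /k/ and /p/ form a stop–stop cluster, so [a] is inserted between them. /d/ and /g/ form a stop–stop cluster, so [a] is inserted between them. /lazbokpinodgiono/ → lazbokapinodagiono.
Rule 4 (final vowel raising): /o/ is a mid vowel in word-final position, so it raises to [u]. /lazbokapinodagiono/ → lazbokapinodagionu.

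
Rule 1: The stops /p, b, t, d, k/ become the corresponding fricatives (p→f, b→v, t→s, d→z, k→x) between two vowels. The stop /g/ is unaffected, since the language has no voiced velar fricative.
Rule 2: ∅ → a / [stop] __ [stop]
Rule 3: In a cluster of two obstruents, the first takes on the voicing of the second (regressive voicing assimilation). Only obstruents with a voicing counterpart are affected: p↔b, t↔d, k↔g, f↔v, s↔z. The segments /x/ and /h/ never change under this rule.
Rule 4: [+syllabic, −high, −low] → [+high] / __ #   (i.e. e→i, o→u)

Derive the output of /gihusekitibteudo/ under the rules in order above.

gihusexisibateuzu

Rule 1 (intervocalic spirantization): /k/ is a stop between vowels /e/ and /i/, so it spirantizes to the fricative [x]. /t/ is a stop between vowels /i/ and /i/, so it spirantizes to the fricative [s]. /d/ is a stop between vowels /u/ and /o/, so it spirantizes to the fricative [z]. /gihusekitibteudo/ → gihusexisibteuzo.
Rule 2 (stop-cluster a-epenthesis): /b/ and /t/ form a stop–stop cluster, so [a] is inserted between them. /gihusexisibteuzo/ → gihusexisibateuzo.
Rule 3 (regressive voicing assimilation): no segment meets the environment; /gihusexisibateuzo/ is unchanged.
Rule 4 (final vowel raising): /o/ is a mid vowel in word-final position, so it raises to [u]. /gihusexisibateuzo/ → gihusexisibateuzu.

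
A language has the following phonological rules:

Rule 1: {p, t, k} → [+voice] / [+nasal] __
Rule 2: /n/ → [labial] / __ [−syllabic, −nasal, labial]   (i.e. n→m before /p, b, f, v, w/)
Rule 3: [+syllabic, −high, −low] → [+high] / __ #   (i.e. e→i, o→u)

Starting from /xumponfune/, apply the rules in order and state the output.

Rule 1 (post-nasal voicing): /p/ is a voiceless stop immediately after the nasal /m/, so it voices to [b]. /xumponfune/ → xumbonfune.
Rule 2 (nasal place assimilation): /n/ precedes the labial consonant /f/, so it assimilates in place to [m]. /xumbonfune/ → xumbomfune.
Rule 3 (final vowel raising): /e/ is a mid vowel in word-final position, so it raises to [i]. /xumbomfune/ → xumbomfuni.

xumbomfuni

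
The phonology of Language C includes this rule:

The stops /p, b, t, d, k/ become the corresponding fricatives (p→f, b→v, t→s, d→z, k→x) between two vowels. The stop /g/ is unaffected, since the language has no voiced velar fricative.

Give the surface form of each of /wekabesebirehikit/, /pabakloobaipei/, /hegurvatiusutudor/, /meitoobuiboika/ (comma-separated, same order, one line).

/wekabesebirehikit/: /k/ is a stop between vowels /e/ and /a/, so it spirantizes to the fricative [x]. /b/ is a stop between vowels /a/ and /e/, so it spirantizes to the fricative [v]. /b/ is a stop between vowels /e/ and /i/, so it spirantizes to the fricative [v]. /k/ is a stop between vowels /i/ and /i/, so it spirantizes to the fricative [x]. → [wexavesevirehixit].
/pabakloobaipei/: /b/ is a stop between vowels /a/ and /a/, so it spirantizes to the fricative [v]. /b/ is a stop between vowels /o/ and /a/, so it spirantizes to the fricative [v]. /p/ is a stop between vowels /i/ and /e/, so it spirantizes to the fricative [f]. → [pavakloovaifei].
/hegurvatiusutudor/: /t/ is a stop between vowels /a/ and /i/, so it spirantizes to the fricative [s]. /t/ is a stop between vowels /u/ and /u/, so it spirantizes to the fricative [s]. /d/ is a stop between vowels /u/ and /o/, so it spirantizes to the fricative [z]. → [hegurvasiususuzor].
/meitoobuiboika/: /t/ is a stop between vowels /i/ and /o/, so it spirantizes to the fricative [s]. /b/ is a stop between vowels /o/ and /u/, so it spirantizes to the fricative [v]. /b/ is a stop between vowels /i/ and /o/, so it spirantizes to the fricative [v]. /k/ is a stop between vowels /i/ and /a/, so it spirantizes to the fricative [x]. → [meisoovuivoixa].

wexavesevirehixit, pavakloovaifei, hegurvasiususuzor, meisoovuivoixa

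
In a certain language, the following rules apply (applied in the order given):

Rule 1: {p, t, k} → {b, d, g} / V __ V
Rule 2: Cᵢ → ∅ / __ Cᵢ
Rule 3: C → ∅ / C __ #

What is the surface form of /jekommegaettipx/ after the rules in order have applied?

Rule 1 (intervocalic voicing): /k/ is a voiceless stop between vowels /e/ and /o/, so it voices to [g]. /jekommegaettipx/ → jegommegaettipx.
Rule 2 (degemination): /mm/ is a geminate; the first /m/ deletes. /tt/ is a geminate; the first /t/ deletes. /jegommegaettipx/ → jegomegaetipx.
Rule 3 (final cluster simplification): /x/ is the second consonant of a word-final cluster /px/, so it deletes. /jegomegaetipx/ → jegomegaetip.

jegomegaetip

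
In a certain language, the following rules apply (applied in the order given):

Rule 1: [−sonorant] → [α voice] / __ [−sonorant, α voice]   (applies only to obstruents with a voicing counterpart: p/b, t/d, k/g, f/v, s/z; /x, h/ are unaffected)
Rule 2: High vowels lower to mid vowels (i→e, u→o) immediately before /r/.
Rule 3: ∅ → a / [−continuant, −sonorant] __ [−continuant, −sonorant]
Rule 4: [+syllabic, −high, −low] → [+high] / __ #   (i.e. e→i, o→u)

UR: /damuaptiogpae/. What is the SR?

Rule 1 (regressive voicing assimilation): /g/ precedes the voiceless obstruent /p/, so it devoices to [k] by assimilation. /damuaptiogpae/ → damuaptiokpae.
Rule 2 (pre-rhotic lowering): no segment meets the environment; /damuaptiokpae/ is unchanged.
Rule 3 (stop-cluster a-epenthesis): /p/ and /t/ form a stop–stop cluster, so [a] is inserted between them. /k/ and /p/ form a stop–stop cluster, so [a] is inserted between them. /damuaptiokpae/ → damuapatiokapae.
Rule 4 (final vowel raising): /e/ is a mid vowel in word-final position, so it raises to [i]. /damuapatiokapae/ → damuapatiokapai.

damuapatiokapai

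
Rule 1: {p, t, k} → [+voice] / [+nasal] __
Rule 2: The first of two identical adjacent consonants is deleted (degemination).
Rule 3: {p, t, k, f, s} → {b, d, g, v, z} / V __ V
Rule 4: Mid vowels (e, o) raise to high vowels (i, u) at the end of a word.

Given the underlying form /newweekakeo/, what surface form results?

Rule 1 (post-nasal voicing): no segment meets the environment; /newweekakeo/ is unchanged.
Rule 2 (degemination): /ww/ is a geminate; the first /w/ deletes. /newweekakeo/ → neweekakeo.
Rule 3 (intervocalic voicing): /k/ is a voiceless obstruent between vowels /e/ and /a/, so it voices to [g]. /k/ is a voiceless obstruent between vowels /a/ and /e/, so it voices to [g]. /neweekakeo/ → neweegageo.
Rule 4 (final vowel raising): /o/ is a mid vowel in word-final position, so it raises to [u]. /neweegageo/ → neweegageu.

neweegageu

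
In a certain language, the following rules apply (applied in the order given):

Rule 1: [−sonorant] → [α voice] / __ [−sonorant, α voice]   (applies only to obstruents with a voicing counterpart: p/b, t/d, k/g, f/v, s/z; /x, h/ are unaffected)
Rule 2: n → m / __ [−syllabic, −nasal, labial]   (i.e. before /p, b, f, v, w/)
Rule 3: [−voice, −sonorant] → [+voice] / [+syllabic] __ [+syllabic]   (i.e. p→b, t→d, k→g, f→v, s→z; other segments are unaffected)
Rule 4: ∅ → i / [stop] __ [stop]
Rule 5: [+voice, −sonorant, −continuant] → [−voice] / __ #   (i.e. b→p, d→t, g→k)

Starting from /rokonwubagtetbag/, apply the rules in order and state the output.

Rule 1 (regressive voicing assimilation): /g/ precedes the voiceless obstruent /t/, so it devoices to [k] by assimilation. /t/ precedes the voiced obstruent /b/, so it voices to [d] by assimilation. /rokonwubagtetbag/ → rokonwubaktedbag.
Rule 2 (nasal place assimilation): /n/ precedes the labial consonant /w/, so it assimilates in place to [m]. /rokonwubaktedbag/ → rokomwubaktedbag.
Rule 3 (intervocalic voicing): /k/ is a voiceless obstruent between vowels /o/ and /o/, so it voices to [g]. /rokomwubaktedbag/ → rogomwubaktedbag.
Rule 4 (stop-cluster i-epenthesis): /k/ and /t/ form a stop–stop cluster, so [i] is inserted between them. /d/ and /b/ form a stop–stop cluster, so [i] is inserted between them. /rogomwubaktedbag/ → rogomwubakitedibag.
Rule 5 (final devoicing): /g/ is a voiced stop in word-final position, so it devoices to [k]. /rogomwubakitedibag/ → rogomwubakitedibak.

rogomwubakitedibak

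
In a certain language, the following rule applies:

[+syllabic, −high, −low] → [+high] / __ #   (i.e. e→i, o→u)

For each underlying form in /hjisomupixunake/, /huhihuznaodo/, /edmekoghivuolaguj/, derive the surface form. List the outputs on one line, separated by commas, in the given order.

hjisomupixunaki, huhihuznaodu, edmekoghivuolaguj

/hjisomupixunake/: /e/ is a mid vowel in word-final position, so it raises to [i]. → [hjisomupixunaki].
/huhihuznaodo/: /o/ is a mid vowel in word-final position, so it raises to [u]. → [huhihuznaodu].
/edmekoghivuolaguj/: the rule's environment is not met; surfaces unchanged as [edmekoghivuolaguj].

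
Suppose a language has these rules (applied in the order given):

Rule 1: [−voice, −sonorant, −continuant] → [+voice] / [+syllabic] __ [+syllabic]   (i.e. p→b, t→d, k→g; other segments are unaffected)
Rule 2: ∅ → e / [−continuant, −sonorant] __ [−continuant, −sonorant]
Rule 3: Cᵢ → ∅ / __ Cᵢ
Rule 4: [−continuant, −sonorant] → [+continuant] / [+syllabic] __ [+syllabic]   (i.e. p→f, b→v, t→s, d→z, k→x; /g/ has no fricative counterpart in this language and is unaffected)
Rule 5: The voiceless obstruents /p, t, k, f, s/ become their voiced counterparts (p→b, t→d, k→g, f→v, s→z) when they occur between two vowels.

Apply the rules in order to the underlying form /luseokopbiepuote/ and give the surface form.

luzeogovevievuoze

Rule 1 (intervocalic voicing): /k/ is a voiceless stop between vowels /o/ and /o/, so it voices to [g]. /p/ is a voiceless stop between vowels /e/ and /u/, so it voices to [b]. /t/ is a voiceless stop between vowels /o/ and /e/, so it voices to [d]. /luseokopbiepuote/ → luseogopbiebuode.
Rule 2 (stop-cluster e-epenthesis): /p/ and /b/ form a stop–stop cluster, so [e] is inserted between them. /luseogopbiebuode/ → luseogopebiebuode.
Rule 3 (degemination): no segment meets the environment; /luseogopebiebuode/ is unchanged.
Rule 4 (intervocalic spirantization): /p/ is a stop between vowels /o/ and /e/, so it spirantizes to the fricative [f]. /b/ is a stop between vowels /e/ and /i/, so it spirantizes to the fricative [v]. /b/ is a stop between vowels /e/ and /u/, so it spirantizes to the fricative [v]. /d/ is a stop between vowels /o/ and /e/, so it spirantizes to the fricative [z]. /luseogopebiebuode/ → luseogofevievuoze.
Rule 5 (intervocalic voicing): /s/ is a voiceless obstruent between vowels /u/ and /e/, so it voices to [z]. /f/ is a voiceless obstruent between vowels /o/ and /e/, so it voices to [v]. /luseogofevievuoze/ → luzeogovevievuoze.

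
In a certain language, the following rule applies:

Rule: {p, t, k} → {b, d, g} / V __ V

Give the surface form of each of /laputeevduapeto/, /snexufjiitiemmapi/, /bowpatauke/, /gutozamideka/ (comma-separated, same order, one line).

/laputeevduapeto/: /p/ is a voiceless stop between vowels /a/ and /u/, so it voices to [b]. /t/ is a voiceless stop between vowels /u/ and /e/, so it voices to [d]. /p/ is a voiceless stop between vowels /a/ and /e/, so it voices to [b]. /t/ is a voiceless stop between vowels /e/ and /o/, so it voices to [d]. → [labudeevduabedo].
/snexufjiitiemmapi/: /t/ is a voiceless stop between vowels /i/ and /i/, so it voices to [d]. /p/ is a voiceless stop between vowels /a/ and /i/, so it voices to [b]. → [snexufjiidiemmabi].
/bowpatauke/: /t/ is a voiceless stop between vowels /a/ and /a/, so it voices to [d]. /k/ is a voiceless stop between vowels /u/ and /e/, so it voices to [g]. → [bowpadauge].
/gutozamideka/: /t/ is a voiceless stop between vowels /u/ and /o/, so it voices to [d]. /k/ is a voiceless stop between vowels /e/ and /a/, so it voices to [g]. → [gudozamidega].

labudeevduabedo, snexufjiidiemmabi, bowpadauge, gudozamidega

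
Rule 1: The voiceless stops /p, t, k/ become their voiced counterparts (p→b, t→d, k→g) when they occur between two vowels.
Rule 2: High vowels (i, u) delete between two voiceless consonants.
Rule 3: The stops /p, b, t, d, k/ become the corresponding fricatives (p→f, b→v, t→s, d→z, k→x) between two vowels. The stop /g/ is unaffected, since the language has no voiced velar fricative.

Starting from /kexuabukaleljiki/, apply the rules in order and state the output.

Rule 1 (intervocalic voicing): /k/ is a voiceless stop between vowels /u/ and /a/, so it voices to [g]. /k/ is a voiceless stop between vowels /i/ and /i/, so it voices to [g]. /kexuabukaleljiki/ → kexuabugaleljigi.
Rule 2 (high vowel syncope): no segment meets the environment; /kexuabugaleljigi/ is unchanged.
Rule 3 (intervocalic spirantization): /b/ is a stop between vowels /a/ and /u/, so it spirantizes to the fricative [v]. /kexuabugaleljigi/ → kexuavugaleljigi.

kexuavugaleljigi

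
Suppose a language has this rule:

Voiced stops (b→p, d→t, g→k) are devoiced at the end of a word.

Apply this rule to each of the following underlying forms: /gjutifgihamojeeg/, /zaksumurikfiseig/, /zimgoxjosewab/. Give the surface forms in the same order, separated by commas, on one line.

/gjutifgihamojeeg/: /g/ is a voiced stop in word-final position, so it devoices to [k]. → [gjutifgihamojeek].
/zaksumurikfiseig/: /g/ is a voiced stop in word-final position, so it devoices to [k]. → [zaksumurikfiseik].
/zimgoxjosewab/: /b/ is a voiced stop in word-final position, so it devoices to [p]. → [zimgoxjosewap].

gjutifgihamojeek, zaksumurikfiseik, zimgoxjosewap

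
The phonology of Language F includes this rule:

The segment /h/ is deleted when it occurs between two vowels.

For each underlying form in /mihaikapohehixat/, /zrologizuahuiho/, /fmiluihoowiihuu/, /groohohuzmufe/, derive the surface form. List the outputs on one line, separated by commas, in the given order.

/mihaikapohehixat/: /h/ occurs between vowels /i/ and /a/, so it deletes. /h/ occurs between vowels /o/ and /e/, so it deletes. /h/ occurs between vowels /e/ and /i/, so it deletes. → [miaikapoeixat].
/zrologizuahuiho/: /h/ occurs between vowels /a/ and /u/, so it deletes. /h/ occurs between vowels /i/ and /o/, so it deletes. → [zrologizuauio].
/fmiluihoowiihuu/: /h/ occurs between vowels /i/ and /o/, so it deletes. /h/ occurs between vowels /i/ and /u/, so it deletes. → [fmiluioowiiuu].
/groohohuzmufe/: /h/ occurs between vowels /o/ and /o/, so it deletes. /h/ occurs between vowels /o/ and /u/, so it deletes. → [grooouzmufe].

miaikapoeixat, zrologizuauio, fmiluioowiiuu, grooouzmufe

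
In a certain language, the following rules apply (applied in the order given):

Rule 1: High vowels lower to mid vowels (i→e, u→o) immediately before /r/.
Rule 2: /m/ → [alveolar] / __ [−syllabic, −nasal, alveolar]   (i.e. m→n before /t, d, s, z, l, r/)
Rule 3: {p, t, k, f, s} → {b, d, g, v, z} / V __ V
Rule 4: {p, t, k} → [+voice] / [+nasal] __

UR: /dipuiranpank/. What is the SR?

Rule 1 (pre-rhotic lowering): /i/ is a high vowel immediately before /r/, so it lowers to [e]. /dipuiranpank/ → dipueranpank.
Rule 2 (nasal place assimilation): no segment meets the environment; /dipueranpank/ is unchanged.
Rule 3 (intervocalic voicing): /p/ is a voiceless obstruent between vowels /i/ and /u/, so it voices to [b]. /dipueranpank/ → dibueranpank.
Rule 4 (post-nasal voicing): /p/ is a voiceless stop immediately after the nasal /n/, so it voices to [b]. /k/ is a voiceless stop immediately after the nasal /n/, so it voices to [g]. /dibueranpank/ → dibueranbang.

dibueranbang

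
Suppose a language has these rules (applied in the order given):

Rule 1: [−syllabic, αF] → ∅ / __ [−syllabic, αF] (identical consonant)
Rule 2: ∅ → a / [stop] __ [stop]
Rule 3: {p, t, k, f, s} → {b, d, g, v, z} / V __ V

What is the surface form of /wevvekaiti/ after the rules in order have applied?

Rule 1 (degemination): /vv/ is a geminate; the first /v/ deletes. /wevvekaiti/ → wevekaiti.
Rule 2 (stop-cluster a-epenthesis): no segment meets the environment; /wevekaiti/ is unchanged.
Rule 3 (intervocalic voicing): /k/ is a voiceless obstruent between vowels /e/ and /a/, so it voices to [g]. /t/ is a voiceless obstruent between vowels /i/ and /i/, so it voices to [d]. /wevekaiti/ → wevegaidi.

wevegaidi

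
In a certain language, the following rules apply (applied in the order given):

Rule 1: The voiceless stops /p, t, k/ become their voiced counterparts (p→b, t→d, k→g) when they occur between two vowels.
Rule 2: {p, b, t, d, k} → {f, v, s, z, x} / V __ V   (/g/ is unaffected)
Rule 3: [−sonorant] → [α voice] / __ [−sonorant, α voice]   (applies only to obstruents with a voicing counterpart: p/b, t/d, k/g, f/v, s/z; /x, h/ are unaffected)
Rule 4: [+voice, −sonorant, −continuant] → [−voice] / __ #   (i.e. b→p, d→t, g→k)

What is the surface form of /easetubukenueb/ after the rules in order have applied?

easezuvugenuep

Rule 1 (intervocalic voicing): /t/ is a voiceless stop between vowels /e/ and /u/, so it voices to [d]. /k/ is a voiceless stop between vowels /u/ and /e/, so it voices to [g]. /easetubukenueb/ → easedubugenueb.
Rule 2 (intervocalic spirantization): /d/ is a stop between vowels /e/ and /u/, so it spirantizes to the fricative [z]. /b/ is a stop between vowels /u/ and /u/, so it spirantizes to the fricative [v]. /easedubugenueb/ → easezuvugenueb.
Rule 3 (regressive voicing assimilation): no segment meets the environment; /easezuvugenueb/ is unchanged.
Rule 4 (final devoicing): /b/ is a voiced stop in word-final position, so it devoices to [p]. /easezuvugenueb/ → easezuvugenuep.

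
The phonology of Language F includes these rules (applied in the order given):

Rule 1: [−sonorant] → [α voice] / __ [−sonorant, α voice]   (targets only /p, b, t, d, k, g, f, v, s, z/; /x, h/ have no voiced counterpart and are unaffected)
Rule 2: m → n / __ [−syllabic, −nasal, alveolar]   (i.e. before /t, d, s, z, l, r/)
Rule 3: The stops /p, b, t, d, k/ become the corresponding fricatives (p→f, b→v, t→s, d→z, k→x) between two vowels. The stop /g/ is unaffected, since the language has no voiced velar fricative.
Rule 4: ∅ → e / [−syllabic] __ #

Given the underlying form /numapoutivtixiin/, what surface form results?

numafousiftixiine

Rule 1 (regressive voicing assimilation): /v/ precedes the voiceless obstruent /t/, so it devoices to [f] by assimilation. /numapoutivtixiin/ → numapoutiftixiin.
Rule 2 (nasal place assimilation): no segment meets the environment; /numapoutiftixiin/ is unchanged.
Rule 3 (intervocalic spirantization): /p/ is a stop between vowels /a/ and /o/, so it spirantizes to the fricative [f]. /t/ is a stop between vowels /u/ and /i/, so it spirantizes to the fricative [s]. /numapoutiftixiin/ → numafousiftixiin.
Rule 4 (final e-epenthesis): the form ends in the consonant /n/, so [e] is inserted word-finally. /numafousiftixiin/ → numafousiftixiine.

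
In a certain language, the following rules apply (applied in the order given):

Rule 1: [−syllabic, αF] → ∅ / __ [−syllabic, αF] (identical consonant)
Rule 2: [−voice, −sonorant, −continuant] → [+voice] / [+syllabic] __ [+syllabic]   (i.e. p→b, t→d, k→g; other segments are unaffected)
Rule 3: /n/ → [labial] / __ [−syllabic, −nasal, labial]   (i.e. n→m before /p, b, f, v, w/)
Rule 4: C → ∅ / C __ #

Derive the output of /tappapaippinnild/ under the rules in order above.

tababaibinil

Rule 1 (degemination): /pp/ is a geminate; the first /p/ deletes. /pp/ is a geminate; the first /p/ deletes. /nn/ is a geminate; the first /n/ deletes. /tappapaippinnild/ → tapapaipinild.
Rule 2 (intervocalic voicing): /p/ is a voiceless stop between vowels /a/ and /a/, so it voices to [b]. /p/ is a voiceless stop between vowels /a/ and /a/, so it voices to [b]. /p/ is a voiceless stop between vowels /i/ and /i/, so it voices to [b]. /tapapaipinild/ → tababaibinild.
Rule 3 (nasal place assimilation): no segment meets the environment; /tababaibinild/ is unchanged.
Rule 4 (final cluster simplification): /d/ is the second consonant of a word-final cluster /ld/, so it deletes. /tababaibinild/ → tababaibinil.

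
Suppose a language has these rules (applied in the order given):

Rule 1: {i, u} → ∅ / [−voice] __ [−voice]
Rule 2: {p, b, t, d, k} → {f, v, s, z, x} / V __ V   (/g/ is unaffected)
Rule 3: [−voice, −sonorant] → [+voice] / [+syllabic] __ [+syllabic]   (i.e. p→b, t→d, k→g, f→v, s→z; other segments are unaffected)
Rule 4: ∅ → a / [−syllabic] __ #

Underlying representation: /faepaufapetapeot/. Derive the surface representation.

faevauvavezaveota

Rule 1 (high vowel syncope): no segment meets the environment; /faepaufapetapeot/ is unchanged.
Rule 2 (intervocalic spirantization): /p/ is a stop between vowels /e/ and /a/, so it spirantizes to the fricative [f]. /p/ is a stop between vowels /a/ and /e/, so it spirantizes to the fricative [f]. /t/ is a stop between vowels /e/ and /a/, so it spirantizes to the fricative [s]. /p/ is a stop between vowels /a/ and /e/, so it spirantizes to the fricative [f]. /faepaufapetapeot/ → faefaufafesafeot.
Rule 3 (intervocalic voicing): /f/ is a voiceless obstruent between vowels /e/ and /a/, so it voices to [v]. /f/ is a voiceless obstruent between vowels /u/ and /a/, so it voices to [v]. /f/ is a voiceless obstruent between vowels /a/ and /e/, so it voices to [v]. /s/ is a voiceless obstruent between vowels /e/ and /a/, so it voices to [z]. /f/ is a voiceless obstruent between vowels /a/ and /e/, so it voices to [v]. /faefaufafesafeot/ → faevauvavezaveot.
Rule 4 (final a-epenthesis): the form ends in the consonant /t/, so [a] is inserted word-finally. /faevauvavezaveot/ → faevauvavezaveota.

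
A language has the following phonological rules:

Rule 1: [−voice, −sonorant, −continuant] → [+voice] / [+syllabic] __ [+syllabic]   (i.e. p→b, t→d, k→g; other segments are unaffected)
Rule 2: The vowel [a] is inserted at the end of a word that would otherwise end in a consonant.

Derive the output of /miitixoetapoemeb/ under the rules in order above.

miidixoedaboemeba

Rule 1 (intervocalic voicing): /t/ is a voiceless stop between vowels /i/ and /i/, so it voices to [d]. /t/ is a voiceless stop between vowels /e/ and /a/, so it voices to [d]. /p/ is a voiceless stop between vowels /a/ and /o/, so it voices to [b]. /miitixoetapoemeb/ → miidixoedaboemeb.
Rule 2 (final a-epenthesis): the form ends in the consonant /b/, so [a] is inserted word-finally. /miidixoedaboemeb/ → miidixoedaboemeba.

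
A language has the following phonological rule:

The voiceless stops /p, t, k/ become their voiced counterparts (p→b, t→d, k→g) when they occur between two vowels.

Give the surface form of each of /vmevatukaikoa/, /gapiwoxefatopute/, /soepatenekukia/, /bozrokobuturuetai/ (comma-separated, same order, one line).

vmevadugaigoa, gabiwoxefadobude, soebadenegugia, bozrogobuduruedai

/vmevatukaikoa/: /t/ is a voiceless stop between vowels /a/ and /u/, so it voices to [d]. /k/ is a voiceless stop between vowels /u/ and /a/, so it voices to [g]. /k/ is a voiceless stop between vowels /i/ and /o/, so it voices to [g]. → [vmevadugaigoa].
/gapiwoxefatopute/: /p/ is a voiceless stop between vowels /a/ and /i/, so it voices to [b]. /t/ is a voiceless stop between vowels /a/ and /o/, so it voices to [d]. /p/ is a voiceless stop between vowels /o/ and /u/, so it voices to [b]. /t/ is a voiceless stop between vowels /u/ and /e/, so it voices to [d]. → [gabiwoxefadobude].
/soepatenekukia/: /p/ is a voiceless stop between vowels /e/ and /a/, so it voices to [b]. /t/ is a voiceless stop between vowels /a/ and /e/, so it voices to [d]. /k/ is a voiceless stop between vowels /e/ and /u/, so it voices to [g]. /k/ is a voiceless stop between vowels /u/ and /i/, so it voices to [g]. → [soebadenegugia].
/bozrokobuturuetai/: /k/ is a voiceless stop between vowels /o/ and /o/, so it voices to [g]. /t/ is a voiceless stop between vowels /u/ and /u/, so it voices to [d]. /t/ is a voiceless stop between vowels /e/ and /a/, so it voices to [d]. → [bozrogobuduruedai].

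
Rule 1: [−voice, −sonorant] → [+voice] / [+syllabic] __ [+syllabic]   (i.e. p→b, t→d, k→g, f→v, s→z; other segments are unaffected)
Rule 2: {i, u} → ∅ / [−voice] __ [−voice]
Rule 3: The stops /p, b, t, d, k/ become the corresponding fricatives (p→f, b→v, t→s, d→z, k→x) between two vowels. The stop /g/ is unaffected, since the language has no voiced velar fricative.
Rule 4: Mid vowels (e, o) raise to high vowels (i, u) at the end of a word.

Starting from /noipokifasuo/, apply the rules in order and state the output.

noivogivazuu

Rule 1 (intervocalic voicing): /p/ is a voiceless obstruent between vowels /i/ and /o/, so it voices to [b]. /k/ is a voiceless obstruent between vowels /o/ and /i/, so it voices to [g]. /f/ is a voiceless obstruent between vowels /i/ and /a/, so it voices to [v]. /s/ is a voiceless obstruent between vowels /a/ and /u/, so it voices to [z]. /noipokifasuo/ → noibogivazuo.
Rule 2 (high vowel syncope): no segment meets the environment; /noibogivazuo/ is unchanged.
Rule 3 (intervocalic spirantization): /b/ is a stop between vowels /i/ and /o/, so it spirantizes to the fricative [v]. /noibogivazuo/ → noivogivazuo.
Rule 4 (final vowel raising): /o/ is a mid vowel in word-final position, so it raises to [u]. /noivogivazuo/ → noivogivazuu.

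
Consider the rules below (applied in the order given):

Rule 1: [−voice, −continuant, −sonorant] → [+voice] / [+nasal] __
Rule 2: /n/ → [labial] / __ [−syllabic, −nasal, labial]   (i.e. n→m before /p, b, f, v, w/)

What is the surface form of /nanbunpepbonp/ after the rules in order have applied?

Rule 1 (post-nasal voicing): /p/ is a voiceless stop immediately after the nasal /n/, so it voices to [b]. /p/ is a voiceless stop immediately after the nasal /n/, so it voices to [b]. /nanbunpepbonp/ → nanbunbepbonb.
Rule 2 (nasal place assimilation): /n/ precedes the labial consonant /b/, so it assimilates in place to [m]. /n/ precedes the labial consonant /b/, so it assimilates in place to [m]. /n/ precedes the labial consonant /b/, so it assimilates in place to [m]. /nanbunbepbonb/ → nambumbepbomb.

nambumbepbomb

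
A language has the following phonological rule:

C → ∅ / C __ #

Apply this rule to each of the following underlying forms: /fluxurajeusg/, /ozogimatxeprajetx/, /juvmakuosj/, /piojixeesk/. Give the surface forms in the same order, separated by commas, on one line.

/fluxurajeusg/: /g/ is the second consonant of a word-final cluster /sg/, so it deletes. → [fluxurajeus].
/ozogimatxeprajetx/: /x/ is the second consonant of a word-final cluster /tx/, so it deletes. → [ozogimatxeprajet].
/juvmakuosj/: /j/ is the second consonant of a word-final cluster /sj/, so it deletes. → [juvmakuos].
/piojixeesk/: /k/ is the second consonant of a word-final cluster /sk/, so it deletes. → [piojixees].

fluxurajeus, ozogimatxeprajet, juvmakuos, piojixees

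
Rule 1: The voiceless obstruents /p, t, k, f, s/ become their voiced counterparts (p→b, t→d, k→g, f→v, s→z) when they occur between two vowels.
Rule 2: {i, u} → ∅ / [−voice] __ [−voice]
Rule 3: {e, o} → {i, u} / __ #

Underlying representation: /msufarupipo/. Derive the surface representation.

msuvarubibu

Rule 1 (intervocalic voicing): /f/ is a voiceless obstruent between vowels /u/ and /a/, so it voices to [v]. /p/ is a voiceless obstruent between vowels /u/ and /i/, so it voices to [b]. /p/ is a voiceless obstruent between vowels /i/ and /o/, so it voices to [b]. /msufarupipo/ → msuvarubibo.
Rule 2 (high vowel syncope): no segment meets the environment; /msuvarubibo/ is unchanged.
Rule 3 (final vowel raising): /o/ is a mid vowel in word-final position, so it raises to [u]. /msuvarubibo/ → msuvarubibu.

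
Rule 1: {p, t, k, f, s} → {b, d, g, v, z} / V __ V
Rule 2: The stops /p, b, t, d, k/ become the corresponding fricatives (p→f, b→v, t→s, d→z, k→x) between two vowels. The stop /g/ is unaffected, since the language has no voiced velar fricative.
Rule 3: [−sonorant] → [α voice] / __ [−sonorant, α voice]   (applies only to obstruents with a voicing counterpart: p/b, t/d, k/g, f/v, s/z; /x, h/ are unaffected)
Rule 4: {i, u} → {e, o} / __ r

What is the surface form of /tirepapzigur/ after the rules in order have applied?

Rule 1 (intervocalic voicing): /p/ is a voiceless obstruent between vowels /e/ and /a/, so it voices to [b]. /tirepapzigur/ → tirebapzigur.
Rule 2 (intervocalic spirantization): /b/ is a stop between vowels /e/ and /a/, so it spirantizes to the fricative [v]. /tirebapzigur/ → tirevapzigur.
Rule 3 (regressive voicing assimilation): /p/ precedes the voiced obstruent /z/, so it voices to [b] by assimilation. /tirevapzigur/ → tirevabzigur.
Rule 4 (pre-rhotic lowering): /i/ is a high vowel immediately before /r/, so it lowers to [e]. /u/ is a high vowel immediately before /r/, so it lowers to [o]. /tirevabzigur/ → terevabzigor.

terevabzigor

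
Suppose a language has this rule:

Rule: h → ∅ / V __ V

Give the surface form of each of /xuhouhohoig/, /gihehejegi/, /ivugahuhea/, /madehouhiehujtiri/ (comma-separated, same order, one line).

/xuhouhohoig/: /h/ occurs between vowels /u/ and /o/, so it deletes. /h/ occurs between vowels /u/ and /o/, so it deletes. /h/ occurs between vowels /o/ and /o/, so it deletes. → [xuouooig].
/gihehejegi/: /h/ occurs between vowels /i/ and /e/, so it deletes. /h/ occurs between vowels /e/ and /e/, so it deletes. → [gieejegi].
/ivugahuhea/: /h/ occurs between vowels /a/ and /u/, so it deletes. /h/ occurs between vowels /u/ and /e/, so it deletes. → [ivugauea].
/madehouhiehujtiri/: /h/ occurs between vowels /e/ and /o/, so it deletes. /h/ occurs between vowels /u/ and /i/, so it deletes. /h/ occurs between vowels /e/ and /u/, so it deletes. → [madeouieujtiri].

xuouooig, gieejegi, ivugauea, madeouieujtiri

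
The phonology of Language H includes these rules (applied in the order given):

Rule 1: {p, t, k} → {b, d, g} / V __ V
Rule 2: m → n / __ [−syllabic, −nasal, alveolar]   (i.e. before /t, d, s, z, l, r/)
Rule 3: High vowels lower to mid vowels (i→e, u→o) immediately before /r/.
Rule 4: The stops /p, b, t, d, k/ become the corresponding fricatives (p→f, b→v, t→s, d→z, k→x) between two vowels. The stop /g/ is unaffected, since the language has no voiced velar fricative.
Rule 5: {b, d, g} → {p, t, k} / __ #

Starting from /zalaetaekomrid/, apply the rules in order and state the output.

zalaezaegonrit

Rule 1 (intervocalic voicing): /t/ is a voiceless stop between vowels /e/ and /a/, so it voices to [d]. /k/ is a voiceless stop between vowels /e/ and /o/, so it voices to [g]. /zalaetaekomrid/ → zalaedaegomrid.
Rule 2 (nasal place assimilation): /m/ precedes the alveolar consonant /r/, so it assimilates in place to [n]. /zalaedaegomrid/ → zalaedaegonrid.
Rule 3 (pre-rhotic lowering): no segment meets the environment; /zalaedaegonrid/ is unchanged.
Rule 4 (intervocalic spirantization): /d/ is a stop between vowels /e/ and /a/, so it spirantizes to the fricative [z]. /zalaedaegonrid/ → zalaezaegonrid.
Rule 5 (final devoicing): /d/ is a voiced stop in word-final position, so it devoices to [t]. /zalaezaegonrid/ → zalaezaegonrit.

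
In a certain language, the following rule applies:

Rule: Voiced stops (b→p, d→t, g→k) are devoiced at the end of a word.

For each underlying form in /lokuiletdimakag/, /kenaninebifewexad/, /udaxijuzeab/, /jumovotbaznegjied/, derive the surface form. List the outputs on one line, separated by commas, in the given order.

lokuiletdimakak, kenaninebifewexat, udaxijuzeap, jumovotbaznegjiet

/lokuiletdimakag/: /g/ is a voiced stop in word-final position, so it devoices to [k]. → [lokuiletdimakak].
/kenaninebifewexad/: /d/ is a voiced stop in word-final position, so it devoices to [t]. → [kenaninebifewexat].
/udaxijuzeab/: /b/ is a voiced stop in word-final position, so it devoices to [p]. → [udaxijuzeap].
/jumovotbaznegjied/: /d/ is a voiced stop in word-final position, so it devoices to [t]. → [jumovotbaznegjiet].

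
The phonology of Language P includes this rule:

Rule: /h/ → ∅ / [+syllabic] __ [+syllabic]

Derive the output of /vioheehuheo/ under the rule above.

vioeeueo

/h/ occurs between vowels /o/ and /e/, so it deletes.
/h/ occurs between vowels /e/ and /u/, so it deletes.
/h/ occurs between vowels /u/ and /e/, so it deletes.
Surface form: [vioeeueo].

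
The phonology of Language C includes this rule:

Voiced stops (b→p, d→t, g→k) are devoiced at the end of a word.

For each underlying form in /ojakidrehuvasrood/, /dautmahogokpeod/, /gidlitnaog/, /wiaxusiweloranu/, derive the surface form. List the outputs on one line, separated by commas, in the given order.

/ojakidrehuvasrood/: /d/ is a voiced stop in word-final position, so it devoices to [t]. → [ojakidrehuvasroot].
/dautmahogokpeod/: /d/ is a voiced stop in word-final position, so it devoices to [t]. → [dautmahogokpeot].
/gidlitnaog/: /g/ is a voiced stop in word-final position, so it devoices to [k]. → [gidlitnaok].
/wiaxusiweloranu/: the rule's environment is not met; surfaces unchanged as [wiaxusiweloranu].

ojakidrehuvasroot, dautmahogokpeot, gidlitnaok, wiaxusiweloranu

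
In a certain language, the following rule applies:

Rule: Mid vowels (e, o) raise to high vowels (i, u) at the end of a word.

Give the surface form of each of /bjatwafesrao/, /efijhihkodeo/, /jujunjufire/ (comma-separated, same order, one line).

/bjatwafesrao/: /o/ is a mid vowel in word-final position, so it raises to [u]. → [bjatwafesrau].
/efijhihkodeo/: /o/ is a mid vowel in word-final position, so it raises to [u]. → [efijhihkodeu].
/jujunjufire/: /e/ is a mid vowel in word-final position, so it raises to [i]. → [jujunjufiri].

bjatwafesrau, efijhihkodeu, jujunjufiri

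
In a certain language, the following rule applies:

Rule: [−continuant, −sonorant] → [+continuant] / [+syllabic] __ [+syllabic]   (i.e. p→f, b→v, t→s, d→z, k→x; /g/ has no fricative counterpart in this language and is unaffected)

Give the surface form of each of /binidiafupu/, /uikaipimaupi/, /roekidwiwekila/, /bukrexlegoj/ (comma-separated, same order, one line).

biniziafufu, uixaifimaufi, roexidwiwexila, bukrexlegoj

/binidiafupu/: /d/ is a stop between vowels /i/ and /i/, so it spirantizes to the fricative [z]. /p/ is a stop between vowels /u/ and /u/, so it spirantizes to the fricative [f]. → [biniziafufu].
/uikaipimaupi/: /k/ is a stop between vowels /i/ and /a/, so it spirantizes to the fricative [x]. /p/ is a stop between vowels /i/ and /i/, so it spirantizes to the fricative [f]. /p/ is a stop between vowels /u/ and /i/, so it spirantizes to the fricative [f]. → [uixaifimaufi].
/roekidwiwekila/: /k/ is a stop between vowels /e/ and /i/, so it spirantizes to the fricative [x]. /k/ is a stop between vowels /e/ and /i/, so it spirantizes to the fricative [x]. → [roexidwiwexila].
/bukrexlegoj/: the rule's environment is not met; surfaces unchanged as [bukrexlegoj].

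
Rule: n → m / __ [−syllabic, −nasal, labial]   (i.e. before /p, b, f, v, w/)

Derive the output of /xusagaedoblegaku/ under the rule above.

xusagaedoblegaku

No segment of /xusagaedoblegaku/ meets the structural description of the rule, so the form surfaces unchanged.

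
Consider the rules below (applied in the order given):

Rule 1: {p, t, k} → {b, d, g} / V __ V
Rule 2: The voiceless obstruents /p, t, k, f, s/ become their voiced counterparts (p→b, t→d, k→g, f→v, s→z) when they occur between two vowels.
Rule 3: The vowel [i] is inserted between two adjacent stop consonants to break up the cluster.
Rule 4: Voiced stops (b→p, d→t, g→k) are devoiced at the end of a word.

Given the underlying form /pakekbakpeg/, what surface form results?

pagekibakipek

Rule 1 (intervocalic voicing): /k/ is a voiceless stop between vowels /a/ and /e/, so it voices to [g]. /pakekbakpeg/ → pagekbakpeg.
Rule 2 (intervocalic voicing): no segment meets the environment; /pagekbakpeg/ is unchanged.
Rule 3 (stop-cluster i-epenthesis): /k/ and /b/ form a stop–stop cluster, so [i] is inserted between them. /k/ and /p/ form a stop–stop cluster, so [i] is inserted between them. /pagekbakpeg/ → pagekibakipeg.
Rule 4 (final devoicing): /g/ is a voiced stop in word-final position, so it devoices to [k]. /pagekibakipeg/ → pagekibakipek.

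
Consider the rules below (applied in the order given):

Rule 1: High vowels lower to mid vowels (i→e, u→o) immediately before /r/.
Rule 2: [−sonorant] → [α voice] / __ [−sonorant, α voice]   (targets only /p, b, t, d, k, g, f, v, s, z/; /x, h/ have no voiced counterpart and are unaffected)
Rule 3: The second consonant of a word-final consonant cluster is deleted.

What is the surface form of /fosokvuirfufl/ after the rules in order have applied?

Rule 1 (pre-rhotic lowering): /i/ is a high vowel immediately before /r/, so it lowers to [e]. /fosokvuirfufl/ → fosokvuerfufl.
Rule 2 (regressive voicing assimilation): /k/ precedes the voiced obstruent /v/, so it voices to [g] by assimilation. /fosokvuerfufl/ → fosogvuerfufl.
Rule 3 (final cluster simplification): /l/ is the second consonant of a word-final cluster /fl/, so it deletes. /fosogvuerfufl/ → fosogvuerfuf.

fosogvuerfuf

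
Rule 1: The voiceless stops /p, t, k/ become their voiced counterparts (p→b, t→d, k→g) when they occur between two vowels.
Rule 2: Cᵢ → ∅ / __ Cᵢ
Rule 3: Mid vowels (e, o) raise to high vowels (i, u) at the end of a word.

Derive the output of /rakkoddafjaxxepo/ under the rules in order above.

Rule 1 (intervocalic voicing): /p/ is a voiceless stop between vowels /e/ and /o/, so it voices to [b]. /rakkoddafjaxxepo/ → rakkoddafjaxxebo.
Rule 2 (degemination): /kk/ is a geminate; the first /k/ deletes. /dd/ is a geminate; the first /d/ deletes. /xx/ is a geminate; the first /x/ deletes. /rakkoddafjaxxebo/ → rakodafjaxebo.
Rule 3 (final vowel raising): /o/ is a mid vowel in word-final position, so it raises to [u]. /rakodafjaxebo/ → rakodafjaxebu.

rakodafjaxebu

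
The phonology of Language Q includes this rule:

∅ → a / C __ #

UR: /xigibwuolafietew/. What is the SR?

the form ends in the consonant /w/, so [a] is inserted word-finally.
Surface form: [xigibwuolafietewa].

xigibwuolafietewa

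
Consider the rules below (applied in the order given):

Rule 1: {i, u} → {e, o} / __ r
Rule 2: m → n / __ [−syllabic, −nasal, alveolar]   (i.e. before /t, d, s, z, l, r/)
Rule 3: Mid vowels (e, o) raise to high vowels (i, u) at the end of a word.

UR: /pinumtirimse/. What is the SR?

Rule 1 (pre-rhotic lowering): /i/ is a high vowel immediately before /r/, so it lowers to [e]. /pinumtirimse/ → pinumterimse.
Rule 2 (nasal place assimilation): /m/ precedes the alveolar consonant /t/, so it assimilates in place to [n]. /m/ precedes the alveolar consonant /s/, so it assimilates in place to [n]. /pinumterimse/ → pinunterinse.
Rule 3 (final vowel raising): /e/ is a mid vowel in word-final position, so it raises to [i]. /pinunterinse/ → pinunterinsi.

pinunterinsi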